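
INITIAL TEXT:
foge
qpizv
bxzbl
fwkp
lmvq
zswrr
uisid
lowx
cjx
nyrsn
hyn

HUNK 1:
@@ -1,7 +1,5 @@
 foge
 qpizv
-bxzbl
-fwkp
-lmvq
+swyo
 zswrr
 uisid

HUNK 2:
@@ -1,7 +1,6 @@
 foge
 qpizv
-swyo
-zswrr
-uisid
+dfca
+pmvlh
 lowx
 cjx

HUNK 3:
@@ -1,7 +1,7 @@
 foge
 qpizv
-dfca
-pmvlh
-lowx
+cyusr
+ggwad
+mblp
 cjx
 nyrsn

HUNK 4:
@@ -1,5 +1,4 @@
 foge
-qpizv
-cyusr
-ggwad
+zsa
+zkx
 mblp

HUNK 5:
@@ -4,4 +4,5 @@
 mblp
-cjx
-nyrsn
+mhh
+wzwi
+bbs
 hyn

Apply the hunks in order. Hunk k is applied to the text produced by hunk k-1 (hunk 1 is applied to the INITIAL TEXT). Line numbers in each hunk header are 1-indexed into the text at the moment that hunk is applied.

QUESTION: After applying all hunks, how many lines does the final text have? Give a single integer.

Answer: 8

Derivation:
Hunk 1: at line 1 remove [bxzbl,fwkp,lmvq] add [swyo] -> 9 lines: foge qpizv swyo zswrr uisid lowx cjx nyrsn hyn
Hunk 2: at line 1 remove [swyo,zswrr,uisid] add [dfca,pmvlh] -> 8 lines: foge qpizv dfca pmvlh lowx cjx nyrsn hyn
Hunk 3: at line 1 remove [dfca,pmvlh,lowx] add [cyusr,ggwad,mblp] -> 8 lines: foge qpizv cyusr ggwad mblp cjx nyrsn hyn
Hunk 4: at line 1 remove [qpizv,cyusr,ggwad] add [zsa,zkx] -> 7 lines: foge zsa zkx mblp cjx nyrsn hyn
Hunk 5: at line 4 remove [cjx,nyrsn] add [mhh,wzwi,bbs] -> 8 lines: foge zsa zkx mblp mhh wzwi bbs hyn
Final line count: 8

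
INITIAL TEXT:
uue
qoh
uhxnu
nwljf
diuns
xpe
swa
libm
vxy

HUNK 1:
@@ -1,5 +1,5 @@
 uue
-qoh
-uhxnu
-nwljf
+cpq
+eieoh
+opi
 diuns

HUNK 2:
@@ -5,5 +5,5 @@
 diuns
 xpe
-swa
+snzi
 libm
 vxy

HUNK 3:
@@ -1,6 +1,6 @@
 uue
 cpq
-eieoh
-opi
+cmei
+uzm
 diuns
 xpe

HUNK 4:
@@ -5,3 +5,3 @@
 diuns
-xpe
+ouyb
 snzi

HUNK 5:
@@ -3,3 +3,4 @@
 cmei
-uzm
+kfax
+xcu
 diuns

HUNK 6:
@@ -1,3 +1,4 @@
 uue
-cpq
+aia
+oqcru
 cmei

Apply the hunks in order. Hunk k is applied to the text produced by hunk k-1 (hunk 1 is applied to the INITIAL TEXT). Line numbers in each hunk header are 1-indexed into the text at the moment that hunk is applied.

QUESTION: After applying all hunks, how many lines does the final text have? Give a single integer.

Hunk 1: at line 1 remove [qoh,uhxnu,nwljf] add [cpq,eieoh,opi] -> 9 lines: uue cpq eieoh opi diuns xpe swa libm vxy
Hunk 2: at line 5 remove [swa] add [snzi] -> 9 lines: uue cpq eieoh opi diuns xpe snzi libm vxy
Hunk 3: at line 1 remove [eieoh,opi] add [cmei,uzm] -> 9 lines: uue cpq cmei uzm diuns xpe snzi libm vxy
Hunk 4: at line 5 remove [xpe] add [ouyb] -> 9 lines: uue cpq cmei uzm diuns ouyb snzi libm vxy
Hunk 5: at line 3 remove [uzm] add [kfax,xcu] -> 10 lines: uue cpq cmei kfax xcu diuns ouyb snzi libm vxy
Hunk 6: at line 1 remove [cpq] add [aia,oqcru] -> 11 lines: uue aia oqcru cmei kfax xcu diuns ouyb snzi libm vxy
Final line count: 11

Answer: 11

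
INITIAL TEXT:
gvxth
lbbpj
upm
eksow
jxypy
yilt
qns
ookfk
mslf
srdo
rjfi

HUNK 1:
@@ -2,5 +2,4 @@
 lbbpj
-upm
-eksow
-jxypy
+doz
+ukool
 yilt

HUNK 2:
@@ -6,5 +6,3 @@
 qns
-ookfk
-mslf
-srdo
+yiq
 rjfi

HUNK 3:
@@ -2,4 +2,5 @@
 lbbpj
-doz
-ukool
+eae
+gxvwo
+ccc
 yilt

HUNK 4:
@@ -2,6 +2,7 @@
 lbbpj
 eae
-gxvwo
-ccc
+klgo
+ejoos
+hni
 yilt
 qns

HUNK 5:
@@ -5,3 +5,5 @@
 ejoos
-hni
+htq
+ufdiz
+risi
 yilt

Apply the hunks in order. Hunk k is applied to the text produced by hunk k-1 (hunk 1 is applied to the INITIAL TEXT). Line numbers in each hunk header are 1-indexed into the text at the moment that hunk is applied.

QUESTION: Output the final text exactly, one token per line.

Answer: gvxth
lbbpj
eae
klgo
ejoos
htq
ufdiz
risi
yilt
qns
yiq
rjfi

Derivation:
Hunk 1: at line 2 remove [upm,eksow,jxypy] add [doz,ukool] -> 10 lines: gvxth lbbpj doz ukool yilt qns ookfk mslf srdo rjfi
Hunk 2: at line 6 remove [ookfk,mslf,srdo] add [yiq] -> 8 lines: gvxth lbbpj doz ukool yilt qns yiq rjfi
Hunk 3: at line 2 remove [doz,ukool] add [eae,gxvwo,ccc] -> 9 lines: gvxth lbbpj eae gxvwo ccc yilt qns yiq rjfi
Hunk 4: at line 2 remove [gxvwo,ccc] add [klgo,ejoos,hni] -> 10 lines: gvxth lbbpj eae klgo ejoos hni yilt qns yiq rjfi
Hunk 5: at line 5 remove [hni] add [htq,ufdiz,risi] -> 12 lines: gvxth lbbpj eae klgo ejoos htq ufdiz risi yilt qns yiq rjfi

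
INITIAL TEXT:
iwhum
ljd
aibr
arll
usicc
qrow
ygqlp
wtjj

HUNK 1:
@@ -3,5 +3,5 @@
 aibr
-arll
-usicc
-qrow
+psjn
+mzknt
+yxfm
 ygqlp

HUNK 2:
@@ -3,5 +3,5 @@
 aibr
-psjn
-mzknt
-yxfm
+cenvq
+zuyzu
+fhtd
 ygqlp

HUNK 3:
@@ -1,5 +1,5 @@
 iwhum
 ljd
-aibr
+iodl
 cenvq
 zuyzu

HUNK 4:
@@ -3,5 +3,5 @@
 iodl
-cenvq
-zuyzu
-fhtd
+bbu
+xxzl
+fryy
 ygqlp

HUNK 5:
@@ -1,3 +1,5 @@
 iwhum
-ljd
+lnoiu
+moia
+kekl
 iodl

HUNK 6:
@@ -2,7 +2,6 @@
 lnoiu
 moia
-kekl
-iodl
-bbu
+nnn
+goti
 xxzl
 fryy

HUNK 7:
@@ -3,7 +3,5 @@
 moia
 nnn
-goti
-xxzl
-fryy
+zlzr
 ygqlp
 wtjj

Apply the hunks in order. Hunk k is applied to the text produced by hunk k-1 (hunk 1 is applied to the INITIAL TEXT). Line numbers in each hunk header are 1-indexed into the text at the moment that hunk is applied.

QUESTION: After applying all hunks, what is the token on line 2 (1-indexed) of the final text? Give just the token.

Answer: lnoiu

Derivation:
Hunk 1: at line 3 remove [arll,usicc,qrow] add [psjn,mzknt,yxfm] -> 8 lines: iwhum ljd aibr psjn mzknt yxfm ygqlp wtjj
Hunk 2: at line 3 remove [psjn,mzknt,yxfm] add [cenvq,zuyzu,fhtd] -> 8 lines: iwhum ljd aibr cenvq zuyzu fhtd ygqlp wtjj
Hunk 3: at line 1 remove [aibr] add [iodl] -> 8 lines: iwhum ljd iodl cenvq zuyzu fhtd ygqlp wtjj
Hunk 4: at line 3 remove [cenvq,zuyzu,fhtd] add [bbu,xxzl,fryy] -> 8 lines: iwhum ljd iodl bbu xxzl fryy ygqlp wtjj
Hunk 5: at line 1 remove [ljd] add [lnoiu,moia,kekl] -> 10 lines: iwhum lnoiu moia kekl iodl bbu xxzl fryy ygqlp wtjj
Hunk 6: at line 2 remove [kekl,iodl,bbu] add [nnn,goti] -> 9 lines: iwhum lnoiu moia nnn goti xxzl fryy ygqlp wtjj
Hunk 7: at line 3 remove [goti,xxzl,fryy] add [zlzr] -> 7 lines: iwhum lnoiu moia nnn zlzr ygqlp wtjj
Final line 2: lnoiu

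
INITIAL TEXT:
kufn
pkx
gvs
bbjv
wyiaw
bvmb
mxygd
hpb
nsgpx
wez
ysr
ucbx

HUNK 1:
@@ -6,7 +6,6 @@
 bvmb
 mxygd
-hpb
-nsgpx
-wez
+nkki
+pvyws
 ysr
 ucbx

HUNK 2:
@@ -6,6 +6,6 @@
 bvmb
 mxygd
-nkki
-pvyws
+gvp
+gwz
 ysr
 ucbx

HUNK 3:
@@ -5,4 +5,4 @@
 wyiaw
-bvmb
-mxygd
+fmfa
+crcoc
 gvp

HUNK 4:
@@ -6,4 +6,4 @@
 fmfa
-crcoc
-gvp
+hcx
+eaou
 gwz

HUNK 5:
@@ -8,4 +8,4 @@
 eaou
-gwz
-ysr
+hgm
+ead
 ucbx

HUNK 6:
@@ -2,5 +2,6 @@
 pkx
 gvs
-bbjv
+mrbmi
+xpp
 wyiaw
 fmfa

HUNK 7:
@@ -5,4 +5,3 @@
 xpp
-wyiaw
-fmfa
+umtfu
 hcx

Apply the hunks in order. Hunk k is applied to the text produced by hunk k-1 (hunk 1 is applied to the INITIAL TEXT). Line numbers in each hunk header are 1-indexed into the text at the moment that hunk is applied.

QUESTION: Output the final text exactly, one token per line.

Hunk 1: at line 6 remove [hpb,nsgpx,wez] add [nkki,pvyws] -> 11 lines: kufn pkx gvs bbjv wyiaw bvmb mxygd nkki pvyws ysr ucbx
Hunk 2: at line 6 remove [nkki,pvyws] add [gvp,gwz] -> 11 lines: kufn pkx gvs bbjv wyiaw bvmb mxygd gvp gwz ysr ucbx
Hunk 3: at line 5 remove [bvmb,mxygd] add [fmfa,crcoc] -> 11 lines: kufn pkx gvs bbjv wyiaw fmfa crcoc gvp gwz ysr ucbx
Hunk 4: at line 6 remove [crcoc,gvp] add [hcx,eaou] -> 11 lines: kufn pkx gvs bbjv wyiaw fmfa hcx eaou gwz ysr ucbx
Hunk 5: at line 8 remove [gwz,ysr] add [hgm,ead] -> 11 lines: kufn pkx gvs bbjv wyiaw fmfa hcx eaou hgm ead ucbx
Hunk 6: at line 2 remove [bbjv] add [mrbmi,xpp] -> 12 lines: kufn pkx gvs mrbmi xpp wyiaw fmfa hcx eaou hgm ead ucbx
Hunk 7: at line 5 remove [wyiaw,fmfa] add [umtfu] -> 11 lines: kufn pkx gvs mrbmi xpp umtfu hcx eaou hgm ead ucbx

Answer: kufn
pkx
gvs
mrbmi
xpp
umtfu
hcx
eaou
hgm
ead
ucbx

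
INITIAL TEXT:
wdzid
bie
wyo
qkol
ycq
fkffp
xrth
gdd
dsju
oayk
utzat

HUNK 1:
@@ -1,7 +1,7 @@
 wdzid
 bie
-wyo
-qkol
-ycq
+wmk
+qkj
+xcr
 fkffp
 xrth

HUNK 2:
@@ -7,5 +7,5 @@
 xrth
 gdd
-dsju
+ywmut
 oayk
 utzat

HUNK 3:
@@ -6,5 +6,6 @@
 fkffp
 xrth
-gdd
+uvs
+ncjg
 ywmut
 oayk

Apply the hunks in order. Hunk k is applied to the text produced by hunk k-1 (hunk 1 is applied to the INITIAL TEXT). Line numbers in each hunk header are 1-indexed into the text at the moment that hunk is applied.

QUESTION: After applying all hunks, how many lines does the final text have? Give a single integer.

Answer: 12

Derivation:
Hunk 1: at line 1 remove [wyo,qkol,ycq] add [wmk,qkj,xcr] -> 11 lines: wdzid bie wmk qkj xcr fkffp xrth gdd dsju oayk utzat
Hunk 2: at line 7 remove [dsju] add [ywmut] -> 11 lines: wdzid bie wmk qkj xcr fkffp xrth gdd ywmut oayk utzat
Hunk 3: at line 6 remove [gdd] add [uvs,ncjg] -> 12 lines: wdzid bie wmk qkj xcr fkffp xrth uvs ncjg ywmut oayk utzat
Final line count: 12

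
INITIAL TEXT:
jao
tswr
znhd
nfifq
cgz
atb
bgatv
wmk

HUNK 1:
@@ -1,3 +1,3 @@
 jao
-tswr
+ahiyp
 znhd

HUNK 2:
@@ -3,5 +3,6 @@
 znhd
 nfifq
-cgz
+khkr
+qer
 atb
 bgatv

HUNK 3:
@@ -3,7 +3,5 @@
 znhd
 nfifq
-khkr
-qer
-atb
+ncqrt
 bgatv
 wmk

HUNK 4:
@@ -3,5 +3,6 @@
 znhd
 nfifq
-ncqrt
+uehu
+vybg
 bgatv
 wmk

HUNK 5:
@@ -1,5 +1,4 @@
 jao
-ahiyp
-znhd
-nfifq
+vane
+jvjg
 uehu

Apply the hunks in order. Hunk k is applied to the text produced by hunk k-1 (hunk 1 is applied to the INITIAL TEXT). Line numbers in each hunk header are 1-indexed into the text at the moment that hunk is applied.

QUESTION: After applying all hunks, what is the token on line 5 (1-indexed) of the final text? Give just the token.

Answer: vybg

Derivation:
Hunk 1: at line 1 remove [tswr] add [ahiyp] -> 8 lines: jao ahiyp znhd nfifq cgz atb bgatv wmk
Hunk 2: at line 3 remove [cgz] add [khkr,qer] -> 9 lines: jao ahiyp znhd nfifq khkr qer atb bgatv wmk
Hunk 3: at line 3 remove [khkr,qer,atb] add [ncqrt] -> 7 lines: jao ahiyp znhd nfifq ncqrt bgatv wmk
Hunk 4: at line 3 remove [ncqrt] add [uehu,vybg] -> 8 lines: jao ahiyp znhd nfifq uehu vybg bgatv wmk
Hunk 5: at line 1 remove [ahiyp,znhd,nfifq] add [vane,jvjg] -> 7 lines: jao vane jvjg uehu vybg bgatv wmk
Final line 5: vybg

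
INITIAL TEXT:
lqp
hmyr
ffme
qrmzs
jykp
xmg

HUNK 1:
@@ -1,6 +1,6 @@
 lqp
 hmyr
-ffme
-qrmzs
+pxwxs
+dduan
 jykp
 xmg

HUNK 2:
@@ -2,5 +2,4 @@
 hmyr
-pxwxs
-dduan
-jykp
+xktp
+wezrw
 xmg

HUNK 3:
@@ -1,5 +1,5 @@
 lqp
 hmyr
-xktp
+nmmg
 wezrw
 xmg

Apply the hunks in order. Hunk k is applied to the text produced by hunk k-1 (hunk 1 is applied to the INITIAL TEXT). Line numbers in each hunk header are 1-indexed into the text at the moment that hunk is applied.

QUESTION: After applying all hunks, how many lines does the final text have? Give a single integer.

Answer: 5

Derivation:
Hunk 1: at line 1 remove [ffme,qrmzs] add [pxwxs,dduan] -> 6 lines: lqp hmyr pxwxs dduan jykp xmg
Hunk 2: at line 2 remove [pxwxs,dduan,jykp] add [xktp,wezrw] -> 5 lines: lqp hmyr xktp wezrw xmg
Hunk 3: at line 1 remove [xktp] add [nmmg] -> 5 lines: lqp hmyr nmmg wezrw xmg
Final line count: 5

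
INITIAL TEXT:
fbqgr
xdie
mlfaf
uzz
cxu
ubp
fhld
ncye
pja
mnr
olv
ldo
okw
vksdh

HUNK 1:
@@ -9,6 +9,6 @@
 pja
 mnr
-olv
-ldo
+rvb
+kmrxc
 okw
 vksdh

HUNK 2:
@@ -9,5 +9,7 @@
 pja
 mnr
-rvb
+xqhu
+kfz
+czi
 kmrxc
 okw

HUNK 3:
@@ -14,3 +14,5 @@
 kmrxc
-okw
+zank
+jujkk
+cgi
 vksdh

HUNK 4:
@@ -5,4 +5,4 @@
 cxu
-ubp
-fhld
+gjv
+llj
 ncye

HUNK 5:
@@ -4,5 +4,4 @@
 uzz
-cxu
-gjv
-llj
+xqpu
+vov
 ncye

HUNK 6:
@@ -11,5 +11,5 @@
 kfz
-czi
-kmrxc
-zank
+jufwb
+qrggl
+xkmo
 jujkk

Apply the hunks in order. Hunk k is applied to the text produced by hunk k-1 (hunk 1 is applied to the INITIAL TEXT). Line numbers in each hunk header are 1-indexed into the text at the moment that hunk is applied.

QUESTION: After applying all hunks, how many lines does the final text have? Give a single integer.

Hunk 1: at line 9 remove [olv,ldo] add [rvb,kmrxc] -> 14 lines: fbqgr xdie mlfaf uzz cxu ubp fhld ncye pja mnr rvb kmrxc okw vksdh
Hunk 2: at line 9 remove [rvb] add [xqhu,kfz,czi] -> 16 lines: fbqgr xdie mlfaf uzz cxu ubp fhld ncye pja mnr xqhu kfz czi kmrxc okw vksdh
Hunk 3: at line 14 remove [okw] add [zank,jujkk,cgi] -> 18 lines: fbqgr xdie mlfaf uzz cxu ubp fhld ncye pja mnr xqhu kfz czi kmrxc zank jujkk cgi vksdh
Hunk 4: at line 5 remove [ubp,fhld] add [gjv,llj] -> 18 lines: fbqgr xdie mlfaf uzz cxu gjv llj ncye pja mnr xqhu kfz czi kmrxc zank jujkk cgi vksdh
Hunk 5: at line 4 remove [cxu,gjv,llj] add [xqpu,vov] -> 17 lines: fbqgr xdie mlfaf uzz xqpu vov ncye pja mnr xqhu kfz czi kmrxc zank jujkk cgi vksdh
Hunk 6: at line 11 remove [czi,kmrxc,zank] add [jufwb,qrggl,xkmo] -> 17 lines: fbqgr xdie mlfaf uzz xqpu vov ncye pja mnr xqhu kfz jufwb qrggl xkmo jujkk cgi vksdh
Final line count: 17

Answer: 17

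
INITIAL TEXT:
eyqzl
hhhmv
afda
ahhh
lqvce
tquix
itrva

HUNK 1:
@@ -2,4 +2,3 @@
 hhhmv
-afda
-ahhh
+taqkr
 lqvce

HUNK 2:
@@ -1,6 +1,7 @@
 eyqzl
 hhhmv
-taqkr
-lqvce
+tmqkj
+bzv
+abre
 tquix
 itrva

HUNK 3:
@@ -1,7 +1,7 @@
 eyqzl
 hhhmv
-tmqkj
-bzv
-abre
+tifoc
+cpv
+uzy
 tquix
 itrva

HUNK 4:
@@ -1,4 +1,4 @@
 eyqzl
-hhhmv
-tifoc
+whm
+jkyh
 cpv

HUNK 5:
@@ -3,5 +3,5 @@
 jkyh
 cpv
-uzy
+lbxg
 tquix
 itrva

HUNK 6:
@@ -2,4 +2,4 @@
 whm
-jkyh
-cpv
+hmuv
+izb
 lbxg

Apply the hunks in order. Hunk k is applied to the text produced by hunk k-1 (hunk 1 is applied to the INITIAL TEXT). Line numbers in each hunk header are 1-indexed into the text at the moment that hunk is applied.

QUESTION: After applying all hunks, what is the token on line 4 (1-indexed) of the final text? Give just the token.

Answer: izb

Derivation:
Hunk 1: at line 2 remove [afda,ahhh] add [taqkr] -> 6 lines: eyqzl hhhmv taqkr lqvce tquix itrva
Hunk 2: at line 1 remove [taqkr,lqvce] add [tmqkj,bzv,abre] -> 7 lines: eyqzl hhhmv tmqkj bzv abre tquix itrva
Hunk 3: at line 1 remove [tmqkj,bzv,abre] add [tifoc,cpv,uzy] -> 7 lines: eyqzl hhhmv tifoc cpv uzy tquix itrva
Hunk 4: at line 1 remove [hhhmv,tifoc] add [whm,jkyh] -> 7 lines: eyqzl whm jkyh cpv uzy tquix itrva
Hunk 5: at line 3 remove [uzy] add [lbxg] -> 7 lines: eyqzl whm jkyh cpv lbxg tquix itrva
Hunk 6: at line 2 remove [jkyh,cpv] add [hmuv,izb] -> 7 lines: eyqzl whm hmuv izb lbxg tquix itrva
Final line 4: izb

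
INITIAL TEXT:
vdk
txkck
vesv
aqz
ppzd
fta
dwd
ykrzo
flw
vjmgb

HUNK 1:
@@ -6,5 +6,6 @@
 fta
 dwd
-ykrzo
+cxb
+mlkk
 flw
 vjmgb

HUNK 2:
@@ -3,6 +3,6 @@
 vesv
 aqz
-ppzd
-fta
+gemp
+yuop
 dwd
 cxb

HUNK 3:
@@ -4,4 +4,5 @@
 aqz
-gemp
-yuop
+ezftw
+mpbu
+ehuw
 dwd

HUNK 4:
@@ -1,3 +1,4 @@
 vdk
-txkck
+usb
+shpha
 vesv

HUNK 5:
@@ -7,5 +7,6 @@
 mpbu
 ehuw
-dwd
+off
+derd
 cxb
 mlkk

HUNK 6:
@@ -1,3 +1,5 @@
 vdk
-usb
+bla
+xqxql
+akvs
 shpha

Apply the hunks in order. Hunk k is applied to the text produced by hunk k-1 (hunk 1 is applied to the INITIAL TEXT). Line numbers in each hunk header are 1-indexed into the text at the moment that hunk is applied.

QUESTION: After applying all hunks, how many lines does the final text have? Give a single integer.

Answer: 16

Derivation:
Hunk 1: at line 6 remove [ykrzo] add [cxb,mlkk] -> 11 lines: vdk txkck vesv aqz ppzd fta dwd cxb mlkk flw vjmgb
Hunk 2: at line 3 remove [ppzd,fta] add [gemp,yuop] -> 11 lines: vdk txkck vesv aqz gemp yuop dwd cxb mlkk flw vjmgb
Hunk 3: at line 4 remove [gemp,yuop] add [ezftw,mpbu,ehuw] -> 12 lines: vdk txkck vesv aqz ezftw mpbu ehuw dwd cxb mlkk flw vjmgb
Hunk 4: at line 1 remove [txkck] add [usb,shpha] -> 13 lines: vdk usb shpha vesv aqz ezftw mpbu ehuw dwd cxb mlkk flw vjmgb
Hunk 5: at line 7 remove [dwd] add [off,derd] -> 14 lines: vdk usb shpha vesv aqz ezftw mpbu ehuw off derd cxb mlkk flw vjmgb
Hunk 6: at line 1 remove [usb] add [bla,xqxql,akvs] -> 16 lines: vdk bla xqxql akvs shpha vesv aqz ezftw mpbu ehuw off derd cxb mlkk flw vjmgb
Final line count: 16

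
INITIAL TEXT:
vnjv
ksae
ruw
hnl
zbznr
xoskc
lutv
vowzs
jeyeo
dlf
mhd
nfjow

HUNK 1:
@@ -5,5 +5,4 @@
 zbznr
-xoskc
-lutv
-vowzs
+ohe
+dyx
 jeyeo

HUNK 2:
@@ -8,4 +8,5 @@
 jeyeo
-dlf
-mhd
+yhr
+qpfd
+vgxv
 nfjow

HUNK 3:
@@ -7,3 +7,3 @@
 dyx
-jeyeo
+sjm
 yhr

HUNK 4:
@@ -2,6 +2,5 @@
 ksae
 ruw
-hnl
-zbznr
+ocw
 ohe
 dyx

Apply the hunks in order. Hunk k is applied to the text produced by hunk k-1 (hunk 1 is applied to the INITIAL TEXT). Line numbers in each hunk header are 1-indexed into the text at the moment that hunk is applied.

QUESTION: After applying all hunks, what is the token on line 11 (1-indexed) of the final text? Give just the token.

Hunk 1: at line 5 remove [xoskc,lutv,vowzs] add [ohe,dyx] -> 11 lines: vnjv ksae ruw hnl zbznr ohe dyx jeyeo dlf mhd nfjow
Hunk 2: at line 8 remove [dlf,mhd] add [yhr,qpfd,vgxv] -> 12 lines: vnjv ksae ruw hnl zbznr ohe dyx jeyeo yhr qpfd vgxv nfjow
Hunk 3: at line 7 remove [jeyeo] add [sjm] -> 12 lines: vnjv ksae ruw hnl zbznr ohe dyx sjm yhr qpfd vgxv nfjow
Hunk 4: at line 2 remove [hnl,zbznr] add [ocw] -> 11 lines: vnjv ksae ruw ocw ohe dyx sjm yhr qpfd vgxv nfjow
Final line 11: nfjow

Answer: nfjow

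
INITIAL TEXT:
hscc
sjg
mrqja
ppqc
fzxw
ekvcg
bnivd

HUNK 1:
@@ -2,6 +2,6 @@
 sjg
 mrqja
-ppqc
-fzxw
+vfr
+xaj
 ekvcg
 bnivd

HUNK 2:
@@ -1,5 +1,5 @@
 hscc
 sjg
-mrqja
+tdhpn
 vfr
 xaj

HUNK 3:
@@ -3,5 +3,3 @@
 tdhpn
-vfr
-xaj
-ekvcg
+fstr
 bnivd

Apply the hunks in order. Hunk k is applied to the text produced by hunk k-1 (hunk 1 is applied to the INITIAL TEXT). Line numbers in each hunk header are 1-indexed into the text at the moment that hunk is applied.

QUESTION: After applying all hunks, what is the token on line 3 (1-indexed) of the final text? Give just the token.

Answer: tdhpn

Derivation:
Hunk 1: at line 2 remove [ppqc,fzxw] add [vfr,xaj] -> 7 lines: hscc sjg mrqja vfr xaj ekvcg bnivd
Hunk 2: at line 1 remove [mrqja] add [tdhpn] -> 7 lines: hscc sjg tdhpn vfr xaj ekvcg bnivd
Hunk 3: at line 3 remove [vfr,xaj,ekvcg] add [fstr] -> 5 lines: hscc sjg tdhpn fstr bnivd
Final line 3: tdhpn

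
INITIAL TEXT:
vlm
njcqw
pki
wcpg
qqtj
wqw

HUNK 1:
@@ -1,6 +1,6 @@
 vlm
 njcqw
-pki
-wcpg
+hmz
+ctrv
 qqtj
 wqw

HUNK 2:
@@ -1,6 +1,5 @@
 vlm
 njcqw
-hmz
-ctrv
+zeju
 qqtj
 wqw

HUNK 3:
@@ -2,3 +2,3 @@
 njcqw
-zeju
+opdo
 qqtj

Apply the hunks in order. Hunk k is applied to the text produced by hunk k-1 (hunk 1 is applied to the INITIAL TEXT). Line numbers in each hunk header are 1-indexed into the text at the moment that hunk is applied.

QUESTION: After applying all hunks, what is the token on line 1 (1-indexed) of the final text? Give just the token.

Answer: vlm

Derivation:
Hunk 1: at line 1 remove [pki,wcpg] add [hmz,ctrv] -> 6 lines: vlm njcqw hmz ctrv qqtj wqw
Hunk 2: at line 1 remove [hmz,ctrv] add [zeju] -> 5 lines: vlm njcqw zeju qqtj wqw
Hunk 3: at line 2 remove [zeju] add [opdo] -> 5 lines: vlm njcqw opdo qqtj wqw
Final line 1: vlm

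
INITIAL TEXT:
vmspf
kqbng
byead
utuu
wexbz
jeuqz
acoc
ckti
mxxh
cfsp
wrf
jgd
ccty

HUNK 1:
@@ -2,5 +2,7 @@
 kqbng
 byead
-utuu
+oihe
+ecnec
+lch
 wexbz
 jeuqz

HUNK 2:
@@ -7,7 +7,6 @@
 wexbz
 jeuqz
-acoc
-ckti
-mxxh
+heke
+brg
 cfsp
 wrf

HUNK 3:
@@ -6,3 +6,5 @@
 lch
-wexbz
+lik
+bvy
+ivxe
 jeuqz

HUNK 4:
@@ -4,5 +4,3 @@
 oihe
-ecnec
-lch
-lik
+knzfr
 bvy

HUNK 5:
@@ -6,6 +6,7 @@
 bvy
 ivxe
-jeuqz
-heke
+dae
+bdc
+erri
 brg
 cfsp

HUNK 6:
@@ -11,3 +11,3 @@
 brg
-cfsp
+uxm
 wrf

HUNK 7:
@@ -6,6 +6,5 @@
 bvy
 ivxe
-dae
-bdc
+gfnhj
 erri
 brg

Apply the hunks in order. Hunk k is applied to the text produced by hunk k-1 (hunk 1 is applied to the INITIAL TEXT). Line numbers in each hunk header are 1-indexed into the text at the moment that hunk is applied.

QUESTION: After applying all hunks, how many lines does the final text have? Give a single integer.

Hunk 1: at line 2 remove [utuu] add [oihe,ecnec,lch] -> 15 lines: vmspf kqbng byead oihe ecnec lch wexbz jeuqz acoc ckti mxxh cfsp wrf jgd ccty
Hunk 2: at line 7 remove [acoc,ckti,mxxh] add [heke,brg] -> 14 lines: vmspf kqbng byead oihe ecnec lch wexbz jeuqz heke brg cfsp wrf jgd ccty
Hunk 3: at line 6 remove [wexbz] add [lik,bvy,ivxe] -> 16 lines: vmspf kqbng byead oihe ecnec lch lik bvy ivxe jeuqz heke brg cfsp wrf jgd ccty
Hunk 4: at line 4 remove [ecnec,lch,lik] add [knzfr] -> 14 lines: vmspf kqbng byead oihe knzfr bvy ivxe jeuqz heke brg cfsp wrf jgd ccty
Hunk 5: at line 6 remove [jeuqz,heke] add [dae,bdc,erri] -> 15 lines: vmspf kqbng byead oihe knzfr bvy ivxe dae bdc erri brg cfsp wrf jgd ccty
Hunk 6: at line 11 remove [cfsp] add [uxm] -> 15 lines: vmspf kqbng byead oihe knzfr bvy ivxe dae bdc erri brg uxm wrf jgd ccty
Hunk 7: at line 6 remove [dae,bdc] add [gfnhj] -> 14 lines: vmspf kqbng byead oihe knzfr bvy ivxe gfnhj erri brg uxm wrf jgd ccty
Final line count: 14

Answer: 14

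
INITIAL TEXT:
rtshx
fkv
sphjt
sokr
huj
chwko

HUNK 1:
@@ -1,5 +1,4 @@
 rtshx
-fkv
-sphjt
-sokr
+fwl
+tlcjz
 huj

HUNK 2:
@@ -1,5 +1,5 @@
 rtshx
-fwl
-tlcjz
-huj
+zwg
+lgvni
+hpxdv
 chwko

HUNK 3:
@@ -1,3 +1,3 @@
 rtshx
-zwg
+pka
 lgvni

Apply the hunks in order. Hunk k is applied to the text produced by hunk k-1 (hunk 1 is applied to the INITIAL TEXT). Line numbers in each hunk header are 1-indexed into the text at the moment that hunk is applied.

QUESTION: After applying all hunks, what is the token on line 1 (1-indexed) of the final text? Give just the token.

Answer: rtshx

Derivation:
Hunk 1: at line 1 remove [fkv,sphjt,sokr] add [fwl,tlcjz] -> 5 lines: rtshx fwl tlcjz huj chwko
Hunk 2: at line 1 remove [fwl,tlcjz,huj] add [zwg,lgvni,hpxdv] -> 5 lines: rtshx zwg lgvni hpxdv chwko
Hunk 3: at line 1 remove [zwg] add [pka] -> 5 lines: rtshx pka lgvni hpxdv chwko
Final line 1: rtshx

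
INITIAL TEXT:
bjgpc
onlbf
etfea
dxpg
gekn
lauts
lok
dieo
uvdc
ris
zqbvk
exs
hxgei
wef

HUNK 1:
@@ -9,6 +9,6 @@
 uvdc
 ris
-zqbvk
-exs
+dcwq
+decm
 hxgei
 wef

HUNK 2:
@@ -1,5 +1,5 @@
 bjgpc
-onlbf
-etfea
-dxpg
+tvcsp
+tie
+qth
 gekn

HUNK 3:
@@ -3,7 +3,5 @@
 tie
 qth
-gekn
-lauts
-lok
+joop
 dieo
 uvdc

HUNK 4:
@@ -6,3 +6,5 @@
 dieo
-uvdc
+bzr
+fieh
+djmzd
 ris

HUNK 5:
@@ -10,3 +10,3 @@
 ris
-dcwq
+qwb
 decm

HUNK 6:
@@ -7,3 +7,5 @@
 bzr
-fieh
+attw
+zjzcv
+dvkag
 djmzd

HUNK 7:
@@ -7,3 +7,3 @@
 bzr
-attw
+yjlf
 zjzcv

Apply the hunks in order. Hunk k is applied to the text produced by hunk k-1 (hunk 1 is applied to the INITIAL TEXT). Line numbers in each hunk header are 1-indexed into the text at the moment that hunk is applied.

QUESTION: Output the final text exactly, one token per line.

Answer: bjgpc
tvcsp
tie
qth
joop
dieo
bzr
yjlf
zjzcv
dvkag
djmzd
ris
qwb
decm
hxgei
wef

Derivation:
Hunk 1: at line 9 remove [zqbvk,exs] add [dcwq,decm] -> 14 lines: bjgpc onlbf etfea dxpg gekn lauts lok dieo uvdc ris dcwq decm hxgei wef
Hunk 2: at line 1 remove [onlbf,etfea,dxpg] add [tvcsp,tie,qth] -> 14 lines: bjgpc tvcsp tie qth gekn lauts lok dieo uvdc ris dcwq decm hxgei wef
Hunk 3: at line 3 remove [gekn,lauts,lok] add [joop] -> 12 lines: bjgpc tvcsp tie qth joop dieo uvdc ris dcwq decm hxgei wef
Hunk 4: at line 6 remove [uvdc] add [bzr,fieh,djmzd] -> 14 lines: bjgpc tvcsp tie qth joop dieo bzr fieh djmzd ris dcwq decm hxgei wef
Hunk 5: at line 10 remove [dcwq] add [qwb] -> 14 lines: bjgpc tvcsp tie qth joop dieo bzr fieh djmzd ris qwb decm hxgei wef
Hunk 6: at line 7 remove [fieh] add [attw,zjzcv,dvkag] -> 16 lines: bjgpc tvcsp tie qth joop dieo bzr attw zjzcv dvkag djmzd ris qwb decm hxgei wef
Hunk 7: at line 7 remove [attw] add [yjlf] -> 16 lines: bjgpc tvcsp tie qth joop dieo bzr yjlf zjzcv dvkag djmzd ris qwb decm hxgei wef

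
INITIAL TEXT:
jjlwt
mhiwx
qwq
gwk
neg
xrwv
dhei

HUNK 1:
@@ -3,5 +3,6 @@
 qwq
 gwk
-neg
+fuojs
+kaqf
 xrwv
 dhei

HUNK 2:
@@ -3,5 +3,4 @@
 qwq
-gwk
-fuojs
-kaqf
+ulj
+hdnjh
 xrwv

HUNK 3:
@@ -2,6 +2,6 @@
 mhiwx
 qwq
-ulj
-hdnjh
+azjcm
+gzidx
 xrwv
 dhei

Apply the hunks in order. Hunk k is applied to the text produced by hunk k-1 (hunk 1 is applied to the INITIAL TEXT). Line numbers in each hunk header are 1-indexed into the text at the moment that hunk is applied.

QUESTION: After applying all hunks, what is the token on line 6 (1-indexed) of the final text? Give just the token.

Answer: xrwv

Derivation:
Hunk 1: at line 3 remove [neg] add [fuojs,kaqf] -> 8 lines: jjlwt mhiwx qwq gwk fuojs kaqf xrwv dhei
Hunk 2: at line 3 remove [gwk,fuojs,kaqf] add [ulj,hdnjh] -> 7 lines: jjlwt mhiwx qwq ulj hdnjh xrwv dhei
Hunk 3: at line 2 remove [ulj,hdnjh] add [azjcm,gzidx] -> 7 lines: jjlwt mhiwx qwq azjcm gzidx xrwv dhei
Final line 6: xrwv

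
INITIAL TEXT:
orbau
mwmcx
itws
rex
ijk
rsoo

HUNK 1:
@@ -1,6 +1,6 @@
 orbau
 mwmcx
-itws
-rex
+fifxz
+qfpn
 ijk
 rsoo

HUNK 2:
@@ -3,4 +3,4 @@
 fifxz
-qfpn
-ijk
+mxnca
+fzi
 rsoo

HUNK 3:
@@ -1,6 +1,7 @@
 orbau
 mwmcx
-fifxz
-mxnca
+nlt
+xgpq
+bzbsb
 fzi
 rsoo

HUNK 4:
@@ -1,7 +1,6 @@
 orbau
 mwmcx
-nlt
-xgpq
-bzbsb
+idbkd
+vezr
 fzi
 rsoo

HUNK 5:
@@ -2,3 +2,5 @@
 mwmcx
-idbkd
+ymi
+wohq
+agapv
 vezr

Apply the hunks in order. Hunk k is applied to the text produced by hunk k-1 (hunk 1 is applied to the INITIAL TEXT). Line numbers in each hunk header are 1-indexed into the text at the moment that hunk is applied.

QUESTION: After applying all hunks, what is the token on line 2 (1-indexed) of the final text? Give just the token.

Answer: mwmcx

Derivation:
Hunk 1: at line 1 remove [itws,rex] add [fifxz,qfpn] -> 6 lines: orbau mwmcx fifxz qfpn ijk rsoo
Hunk 2: at line 3 remove [qfpn,ijk] add [mxnca,fzi] -> 6 lines: orbau mwmcx fifxz mxnca fzi rsoo
Hunk 3: at line 1 remove [fifxz,mxnca] add [nlt,xgpq,bzbsb] -> 7 lines: orbau mwmcx nlt xgpq bzbsb fzi rsoo
Hunk 4: at line 1 remove [nlt,xgpq,bzbsb] add [idbkd,vezr] -> 6 lines: orbau mwmcx idbkd vezr fzi rsoo
Hunk 5: at line 2 remove [idbkd] add [ymi,wohq,agapv] -> 8 lines: orbau mwmcx ymi wohq agapv vezr fzi rsoo
Final line 2: mwmcx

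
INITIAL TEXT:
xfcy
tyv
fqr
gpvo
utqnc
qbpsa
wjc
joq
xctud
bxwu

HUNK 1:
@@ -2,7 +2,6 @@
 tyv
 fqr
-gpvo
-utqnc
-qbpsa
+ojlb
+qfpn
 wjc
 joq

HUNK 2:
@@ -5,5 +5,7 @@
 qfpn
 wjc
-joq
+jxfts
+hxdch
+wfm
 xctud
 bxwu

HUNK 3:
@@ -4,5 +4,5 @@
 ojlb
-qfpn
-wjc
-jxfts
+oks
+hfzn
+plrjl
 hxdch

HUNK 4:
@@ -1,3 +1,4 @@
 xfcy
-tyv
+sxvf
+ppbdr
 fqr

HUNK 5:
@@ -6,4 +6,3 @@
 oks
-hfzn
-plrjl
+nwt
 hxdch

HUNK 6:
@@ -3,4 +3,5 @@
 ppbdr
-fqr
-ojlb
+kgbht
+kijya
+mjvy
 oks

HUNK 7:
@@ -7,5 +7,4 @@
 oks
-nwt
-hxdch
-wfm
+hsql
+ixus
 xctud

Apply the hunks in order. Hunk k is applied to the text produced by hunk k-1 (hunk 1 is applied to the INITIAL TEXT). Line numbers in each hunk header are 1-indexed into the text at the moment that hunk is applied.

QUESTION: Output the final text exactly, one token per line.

Answer: xfcy
sxvf
ppbdr
kgbht
kijya
mjvy
oks
hsql
ixus
xctud
bxwu

Derivation:
Hunk 1: at line 2 remove [gpvo,utqnc,qbpsa] add [ojlb,qfpn] -> 9 lines: xfcy tyv fqr ojlb qfpn wjc joq xctud bxwu
Hunk 2: at line 5 remove [joq] add [jxfts,hxdch,wfm] -> 11 lines: xfcy tyv fqr ojlb qfpn wjc jxfts hxdch wfm xctud bxwu
Hunk 3: at line 4 remove [qfpn,wjc,jxfts] add [oks,hfzn,plrjl] -> 11 lines: xfcy tyv fqr ojlb oks hfzn plrjl hxdch wfm xctud bxwu
Hunk 4: at line 1 remove [tyv] add [sxvf,ppbdr] -> 12 lines: xfcy sxvf ppbdr fqr ojlb oks hfzn plrjl hxdch wfm xctud bxwu
Hunk 5: at line 6 remove [hfzn,plrjl] add [nwt] -> 11 lines: xfcy sxvf ppbdr fqr ojlb oks nwt hxdch wfm xctud bxwu
Hunk 6: at line 3 remove [fqr,ojlb] add [kgbht,kijya,mjvy] -> 12 lines: xfcy sxvf ppbdr kgbht kijya mjvy oks nwt hxdch wfm xctud bxwu
Hunk 7: at line 7 remove [nwt,hxdch,wfm] add [hsql,ixus] -> 11 lines: xfcy sxvf ppbdr kgbht kijya mjvy oks hsql ixus xctud bxwu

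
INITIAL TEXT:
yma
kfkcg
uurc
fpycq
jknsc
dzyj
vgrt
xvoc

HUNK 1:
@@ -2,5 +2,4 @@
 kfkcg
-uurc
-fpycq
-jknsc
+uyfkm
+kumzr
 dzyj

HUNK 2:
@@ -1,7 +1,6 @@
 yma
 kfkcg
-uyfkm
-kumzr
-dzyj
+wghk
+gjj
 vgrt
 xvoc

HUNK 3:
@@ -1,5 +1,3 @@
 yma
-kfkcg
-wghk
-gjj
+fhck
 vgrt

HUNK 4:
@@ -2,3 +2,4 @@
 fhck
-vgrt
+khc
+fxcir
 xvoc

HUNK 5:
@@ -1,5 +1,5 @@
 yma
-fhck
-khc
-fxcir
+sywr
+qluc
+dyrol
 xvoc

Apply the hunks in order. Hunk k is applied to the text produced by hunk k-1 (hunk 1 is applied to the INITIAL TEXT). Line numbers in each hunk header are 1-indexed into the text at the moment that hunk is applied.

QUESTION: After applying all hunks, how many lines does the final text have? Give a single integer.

Hunk 1: at line 2 remove [uurc,fpycq,jknsc] add [uyfkm,kumzr] -> 7 lines: yma kfkcg uyfkm kumzr dzyj vgrt xvoc
Hunk 2: at line 1 remove [uyfkm,kumzr,dzyj] add [wghk,gjj] -> 6 lines: yma kfkcg wghk gjj vgrt xvoc
Hunk 3: at line 1 remove [kfkcg,wghk,gjj] add [fhck] -> 4 lines: yma fhck vgrt xvoc
Hunk 4: at line 2 remove [vgrt] add [khc,fxcir] -> 5 lines: yma fhck khc fxcir xvoc
Hunk 5: at line 1 remove [fhck,khc,fxcir] add [sywr,qluc,dyrol] -> 5 lines: yma sywr qluc dyrol xvoc
Final line count: 5

Answer: 5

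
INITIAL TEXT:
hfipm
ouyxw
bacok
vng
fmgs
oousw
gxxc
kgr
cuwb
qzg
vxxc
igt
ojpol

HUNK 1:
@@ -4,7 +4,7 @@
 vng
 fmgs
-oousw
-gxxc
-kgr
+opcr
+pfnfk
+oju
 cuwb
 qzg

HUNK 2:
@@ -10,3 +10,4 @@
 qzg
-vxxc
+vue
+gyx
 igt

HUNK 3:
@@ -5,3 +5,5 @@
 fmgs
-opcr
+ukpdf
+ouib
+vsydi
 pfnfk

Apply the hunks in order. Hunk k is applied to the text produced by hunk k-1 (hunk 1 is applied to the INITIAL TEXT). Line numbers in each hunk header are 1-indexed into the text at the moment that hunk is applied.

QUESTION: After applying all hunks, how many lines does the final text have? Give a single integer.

Answer: 16

Derivation:
Hunk 1: at line 4 remove [oousw,gxxc,kgr] add [opcr,pfnfk,oju] -> 13 lines: hfipm ouyxw bacok vng fmgs opcr pfnfk oju cuwb qzg vxxc igt ojpol
Hunk 2: at line 10 remove [vxxc] add [vue,gyx] -> 14 lines: hfipm ouyxw bacok vng fmgs opcr pfnfk oju cuwb qzg vue gyx igt ojpol
Hunk 3: at line 5 remove [opcr] add [ukpdf,ouib,vsydi] -> 16 lines: hfipm ouyxw bacok vng fmgs ukpdf ouib vsydi pfnfk oju cuwb qzg vue gyx igt ojpol
Final line count: 16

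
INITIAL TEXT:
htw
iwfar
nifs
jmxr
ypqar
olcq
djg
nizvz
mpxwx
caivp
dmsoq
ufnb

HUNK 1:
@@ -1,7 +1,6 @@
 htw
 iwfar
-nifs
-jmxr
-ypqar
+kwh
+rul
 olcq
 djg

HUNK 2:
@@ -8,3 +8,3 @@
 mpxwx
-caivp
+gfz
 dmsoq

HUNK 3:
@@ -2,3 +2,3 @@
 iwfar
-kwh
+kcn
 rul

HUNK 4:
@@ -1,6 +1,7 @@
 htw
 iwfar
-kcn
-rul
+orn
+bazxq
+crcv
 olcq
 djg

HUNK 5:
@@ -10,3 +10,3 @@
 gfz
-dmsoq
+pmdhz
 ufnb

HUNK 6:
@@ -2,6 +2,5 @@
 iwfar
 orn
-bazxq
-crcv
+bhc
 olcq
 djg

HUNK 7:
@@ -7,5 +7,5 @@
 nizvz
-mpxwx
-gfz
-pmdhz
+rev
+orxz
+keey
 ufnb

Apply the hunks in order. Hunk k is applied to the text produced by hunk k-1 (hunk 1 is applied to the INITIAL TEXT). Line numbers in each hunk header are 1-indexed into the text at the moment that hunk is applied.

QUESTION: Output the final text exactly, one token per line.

Hunk 1: at line 1 remove [nifs,jmxr,ypqar] add [kwh,rul] -> 11 lines: htw iwfar kwh rul olcq djg nizvz mpxwx caivp dmsoq ufnb
Hunk 2: at line 8 remove [caivp] add [gfz] -> 11 lines: htw iwfar kwh rul olcq djg nizvz mpxwx gfz dmsoq ufnb
Hunk 3: at line 2 remove [kwh] add [kcn] -> 11 lines: htw iwfar kcn rul olcq djg nizvz mpxwx gfz dmsoq ufnb
Hunk 4: at line 1 remove [kcn,rul] add [orn,bazxq,crcv] -> 12 lines: htw iwfar orn bazxq crcv olcq djg nizvz mpxwx gfz dmsoq ufnb
Hunk 5: at line 10 remove [dmsoq] add [pmdhz] -> 12 lines: htw iwfar orn bazxq crcv olcq djg nizvz mpxwx gfz pmdhz ufnb
Hunk 6: at line 2 remove [bazxq,crcv] add [bhc] -> 11 lines: htw iwfar orn bhc olcq djg nizvz mpxwx gfz pmdhz ufnb
Hunk 7: at line 7 remove [mpxwx,gfz,pmdhz] add [rev,orxz,keey] -> 11 lines: htw iwfar orn bhc olcq djg nizvz rev orxz keey ufnb

Answer: htw
iwfar
orn
bhc
olcq
djg
nizvz
rev
orxz
keey
ufnb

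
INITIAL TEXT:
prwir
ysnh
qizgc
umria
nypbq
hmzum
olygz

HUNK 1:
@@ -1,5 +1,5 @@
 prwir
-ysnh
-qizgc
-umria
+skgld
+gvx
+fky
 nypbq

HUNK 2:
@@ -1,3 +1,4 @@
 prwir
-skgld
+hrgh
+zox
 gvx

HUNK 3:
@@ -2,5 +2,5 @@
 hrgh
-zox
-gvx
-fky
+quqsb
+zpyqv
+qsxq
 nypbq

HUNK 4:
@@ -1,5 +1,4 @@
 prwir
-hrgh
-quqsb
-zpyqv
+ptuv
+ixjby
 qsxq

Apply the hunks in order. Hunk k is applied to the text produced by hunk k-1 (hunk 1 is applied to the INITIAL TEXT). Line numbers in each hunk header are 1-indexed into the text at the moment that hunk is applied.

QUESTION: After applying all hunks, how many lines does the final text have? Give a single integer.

Hunk 1: at line 1 remove [ysnh,qizgc,umria] add [skgld,gvx,fky] -> 7 lines: prwir skgld gvx fky nypbq hmzum olygz
Hunk 2: at line 1 remove [skgld] add [hrgh,zox] -> 8 lines: prwir hrgh zox gvx fky nypbq hmzum olygz
Hunk 3: at line 2 remove [zox,gvx,fky] add [quqsb,zpyqv,qsxq] -> 8 lines: prwir hrgh quqsb zpyqv qsxq nypbq hmzum olygz
Hunk 4: at line 1 remove [hrgh,quqsb,zpyqv] add [ptuv,ixjby] -> 7 lines: prwir ptuv ixjby qsxq nypbq hmzum olygz
Final line count: 7

Answer: 7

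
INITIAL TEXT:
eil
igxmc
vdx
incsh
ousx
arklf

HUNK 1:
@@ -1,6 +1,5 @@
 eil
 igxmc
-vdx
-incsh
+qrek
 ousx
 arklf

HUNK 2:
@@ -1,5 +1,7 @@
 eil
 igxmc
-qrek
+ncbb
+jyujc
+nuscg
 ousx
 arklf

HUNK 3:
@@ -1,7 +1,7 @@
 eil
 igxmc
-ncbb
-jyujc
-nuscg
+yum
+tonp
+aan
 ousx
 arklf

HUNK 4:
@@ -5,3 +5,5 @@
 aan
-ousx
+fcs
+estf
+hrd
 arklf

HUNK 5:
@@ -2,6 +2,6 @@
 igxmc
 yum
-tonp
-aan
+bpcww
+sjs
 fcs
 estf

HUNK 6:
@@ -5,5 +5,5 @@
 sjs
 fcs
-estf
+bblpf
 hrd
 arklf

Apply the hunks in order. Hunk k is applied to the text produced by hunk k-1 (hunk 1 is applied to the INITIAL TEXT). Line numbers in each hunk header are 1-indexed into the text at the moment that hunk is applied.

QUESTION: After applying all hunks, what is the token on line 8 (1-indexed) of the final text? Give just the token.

Hunk 1: at line 1 remove [vdx,incsh] add [qrek] -> 5 lines: eil igxmc qrek ousx arklf
Hunk 2: at line 1 remove [qrek] add [ncbb,jyujc,nuscg] -> 7 lines: eil igxmc ncbb jyujc nuscg ousx arklf
Hunk 3: at line 1 remove [ncbb,jyujc,nuscg] add [yum,tonp,aan] -> 7 lines: eil igxmc yum tonp aan ousx arklf
Hunk 4: at line 5 remove [ousx] add [fcs,estf,hrd] -> 9 lines: eil igxmc yum tonp aan fcs estf hrd arklf
Hunk 5: at line 2 remove [tonp,aan] add [bpcww,sjs] -> 9 lines: eil igxmc yum bpcww sjs fcs estf hrd arklf
Hunk 6: at line 5 remove [estf] add [bblpf] -> 9 lines: eil igxmc yum bpcww sjs fcs bblpf hrd arklf
Final line 8: hrd

Answer: hrd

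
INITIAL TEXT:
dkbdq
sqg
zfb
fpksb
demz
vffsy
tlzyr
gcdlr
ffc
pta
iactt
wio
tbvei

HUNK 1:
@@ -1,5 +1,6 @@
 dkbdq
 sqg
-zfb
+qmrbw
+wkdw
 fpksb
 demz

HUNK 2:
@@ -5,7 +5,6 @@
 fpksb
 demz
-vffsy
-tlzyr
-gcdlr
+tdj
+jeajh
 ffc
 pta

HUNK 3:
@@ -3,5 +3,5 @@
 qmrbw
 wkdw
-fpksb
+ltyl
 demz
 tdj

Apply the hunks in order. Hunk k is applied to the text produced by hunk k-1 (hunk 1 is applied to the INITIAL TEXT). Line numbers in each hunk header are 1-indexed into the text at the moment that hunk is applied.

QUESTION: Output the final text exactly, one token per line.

Hunk 1: at line 1 remove [zfb] add [qmrbw,wkdw] -> 14 lines: dkbdq sqg qmrbw wkdw fpksb demz vffsy tlzyr gcdlr ffc pta iactt wio tbvei
Hunk 2: at line 5 remove [vffsy,tlzyr,gcdlr] add [tdj,jeajh] -> 13 lines: dkbdq sqg qmrbw wkdw fpksb demz tdj jeajh ffc pta iactt wio tbvei
Hunk 3: at line 3 remove [fpksb] add [ltyl] -> 13 lines: dkbdq sqg qmrbw wkdw ltyl demz tdj jeajh ffc pta iactt wio tbvei

Answer: dkbdq
sqg
qmrbw
wkdw
ltyl
demz
tdj
jeajh
ffc
pta
iactt
wio
tbvei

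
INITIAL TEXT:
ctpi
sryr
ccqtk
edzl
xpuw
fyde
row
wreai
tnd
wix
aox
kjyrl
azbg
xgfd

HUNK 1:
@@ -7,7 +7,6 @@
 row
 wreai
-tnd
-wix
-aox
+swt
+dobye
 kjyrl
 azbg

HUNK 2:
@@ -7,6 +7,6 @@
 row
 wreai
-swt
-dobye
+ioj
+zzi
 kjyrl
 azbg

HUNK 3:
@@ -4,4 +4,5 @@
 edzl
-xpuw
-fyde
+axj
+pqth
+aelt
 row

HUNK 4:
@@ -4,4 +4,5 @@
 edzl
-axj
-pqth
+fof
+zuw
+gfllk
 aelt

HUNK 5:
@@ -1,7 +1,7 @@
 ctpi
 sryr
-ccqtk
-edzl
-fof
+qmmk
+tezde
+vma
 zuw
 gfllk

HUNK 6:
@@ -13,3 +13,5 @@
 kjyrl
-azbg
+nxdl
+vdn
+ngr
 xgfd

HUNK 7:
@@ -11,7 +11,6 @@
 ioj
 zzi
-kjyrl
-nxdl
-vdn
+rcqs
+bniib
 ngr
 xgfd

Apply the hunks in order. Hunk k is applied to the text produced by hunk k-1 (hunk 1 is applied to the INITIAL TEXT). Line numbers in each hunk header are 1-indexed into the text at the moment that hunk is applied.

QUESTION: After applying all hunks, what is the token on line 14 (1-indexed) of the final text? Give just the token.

Hunk 1: at line 7 remove [tnd,wix,aox] add [swt,dobye] -> 13 lines: ctpi sryr ccqtk edzl xpuw fyde row wreai swt dobye kjyrl azbg xgfd
Hunk 2: at line 7 remove [swt,dobye] add [ioj,zzi] -> 13 lines: ctpi sryr ccqtk edzl xpuw fyde row wreai ioj zzi kjyrl azbg xgfd
Hunk 3: at line 4 remove [xpuw,fyde] add [axj,pqth,aelt] -> 14 lines: ctpi sryr ccqtk edzl axj pqth aelt row wreai ioj zzi kjyrl azbg xgfd
Hunk 4: at line 4 remove [axj,pqth] add [fof,zuw,gfllk] -> 15 lines: ctpi sryr ccqtk edzl fof zuw gfllk aelt row wreai ioj zzi kjyrl azbg xgfd
Hunk 5: at line 1 remove [ccqtk,edzl,fof] add [qmmk,tezde,vma] -> 15 lines: ctpi sryr qmmk tezde vma zuw gfllk aelt row wreai ioj zzi kjyrl azbg xgfd
Hunk 6: at line 13 remove [azbg] add [nxdl,vdn,ngr] -> 17 lines: ctpi sryr qmmk tezde vma zuw gfllk aelt row wreai ioj zzi kjyrl nxdl vdn ngr xgfd
Hunk 7: at line 11 remove [kjyrl,nxdl,vdn] add [rcqs,bniib] -> 16 lines: ctpi sryr qmmk tezde vma zuw gfllk aelt row wreai ioj zzi rcqs bniib ngr xgfd
Final line 14: bniib

Answer: bniib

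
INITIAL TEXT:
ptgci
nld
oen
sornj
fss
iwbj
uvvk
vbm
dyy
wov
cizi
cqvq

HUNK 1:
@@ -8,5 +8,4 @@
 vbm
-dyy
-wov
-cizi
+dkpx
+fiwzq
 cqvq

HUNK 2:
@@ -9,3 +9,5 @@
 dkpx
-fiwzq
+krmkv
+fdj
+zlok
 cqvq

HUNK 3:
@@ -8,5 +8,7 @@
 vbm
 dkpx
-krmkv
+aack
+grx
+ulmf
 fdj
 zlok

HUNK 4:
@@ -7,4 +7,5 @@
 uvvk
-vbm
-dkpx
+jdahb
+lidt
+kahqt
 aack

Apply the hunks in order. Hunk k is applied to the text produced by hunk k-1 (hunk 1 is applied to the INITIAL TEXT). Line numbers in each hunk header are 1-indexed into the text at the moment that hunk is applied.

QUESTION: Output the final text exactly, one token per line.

Hunk 1: at line 8 remove [dyy,wov,cizi] add [dkpx,fiwzq] -> 11 lines: ptgci nld oen sornj fss iwbj uvvk vbm dkpx fiwzq cqvq
Hunk 2: at line 9 remove [fiwzq] add [krmkv,fdj,zlok] -> 13 lines: ptgci nld oen sornj fss iwbj uvvk vbm dkpx krmkv fdj zlok cqvq
Hunk 3: at line 8 remove [krmkv] add [aack,grx,ulmf] -> 15 lines: ptgci nld oen sornj fss iwbj uvvk vbm dkpx aack grx ulmf fdj zlok cqvq
Hunk 4: at line 7 remove [vbm,dkpx] add [jdahb,lidt,kahqt] -> 16 lines: ptgci nld oen sornj fss iwbj uvvk jdahb lidt kahqt aack grx ulmf fdj zlok cqvq

Answer: ptgci
nld
oen
sornj
fss
iwbj
uvvk
jdahb
lidt
kahqt
aack
grx
ulmf
fdj
zlok
cqvq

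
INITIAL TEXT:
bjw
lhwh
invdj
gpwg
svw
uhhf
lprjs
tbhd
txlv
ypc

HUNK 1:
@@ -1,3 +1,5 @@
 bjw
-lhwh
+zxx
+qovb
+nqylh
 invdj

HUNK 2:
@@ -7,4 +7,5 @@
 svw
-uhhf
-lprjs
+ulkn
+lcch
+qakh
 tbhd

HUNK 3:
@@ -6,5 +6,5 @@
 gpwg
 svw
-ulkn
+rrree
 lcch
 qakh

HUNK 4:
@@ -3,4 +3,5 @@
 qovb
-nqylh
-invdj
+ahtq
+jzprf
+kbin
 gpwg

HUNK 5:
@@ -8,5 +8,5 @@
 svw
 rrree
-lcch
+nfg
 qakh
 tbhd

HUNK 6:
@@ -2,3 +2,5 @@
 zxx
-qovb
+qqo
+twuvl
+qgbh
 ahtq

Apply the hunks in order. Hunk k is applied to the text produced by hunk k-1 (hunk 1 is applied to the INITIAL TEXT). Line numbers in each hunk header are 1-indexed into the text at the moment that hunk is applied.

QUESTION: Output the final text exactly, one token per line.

Answer: bjw
zxx
qqo
twuvl
qgbh
ahtq
jzprf
kbin
gpwg
svw
rrree
nfg
qakh
tbhd
txlv
ypc

Derivation:
Hunk 1: at line 1 remove [lhwh] add [zxx,qovb,nqylh] -> 12 lines: bjw zxx qovb nqylh invdj gpwg svw uhhf lprjs tbhd txlv ypc
Hunk 2: at line 7 remove [uhhf,lprjs] add [ulkn,lcch,qakh] -> 13 lines: bjw zxx qovb nqylh invdj gpwg svw ulkn lcch qakh tbhd txlv ypc
Hunk 3: at line 6 remove [ulkn] add [rrree] -> 13 lines: bjw zxx qovb nqylh invdj gpwg svw rrree lcch qakh tbhd txlv ypc
Hunk 4: at line 3 remove [nqylh,invdj] add [ahtq,jzprf,kbin] -> 14 lines: bjw zxx qovb ahtq jzprf kbin gpwg svw rrree lcch qakh tbhd txlv ypc
Hunk 5: at line 8 remove [lcch] add [nfg] -> 14 lines: bjw zxx qovb ahtq jzprf kbin gpwg svw rrree nfg qakh tbhd txlv ypc
Hunk 6: at line 2 remove [qovb] add [qqo,twuvl,qgbh] -> 16 lines: bjw zxx qqo twuvl qgbh ahtq jzprf kbin gpwg svw rrree nfg qakh tbhd txlv ypc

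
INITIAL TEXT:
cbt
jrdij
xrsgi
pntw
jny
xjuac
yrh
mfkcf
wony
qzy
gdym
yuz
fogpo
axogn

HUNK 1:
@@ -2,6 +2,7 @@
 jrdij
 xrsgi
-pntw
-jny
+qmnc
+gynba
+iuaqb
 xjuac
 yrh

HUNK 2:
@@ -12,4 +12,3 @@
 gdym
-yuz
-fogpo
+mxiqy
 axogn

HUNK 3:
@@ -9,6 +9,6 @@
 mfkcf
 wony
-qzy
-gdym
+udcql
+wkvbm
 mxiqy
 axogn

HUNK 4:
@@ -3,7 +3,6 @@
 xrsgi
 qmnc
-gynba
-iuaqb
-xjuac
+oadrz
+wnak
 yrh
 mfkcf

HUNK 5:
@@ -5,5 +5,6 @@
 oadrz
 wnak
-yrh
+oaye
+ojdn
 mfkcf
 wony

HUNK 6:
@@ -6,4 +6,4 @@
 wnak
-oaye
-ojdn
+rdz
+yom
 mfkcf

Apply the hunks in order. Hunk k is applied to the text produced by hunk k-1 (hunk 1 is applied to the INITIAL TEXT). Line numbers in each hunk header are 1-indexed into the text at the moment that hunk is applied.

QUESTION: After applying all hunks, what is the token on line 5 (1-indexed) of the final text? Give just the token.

Hunk 1: at line 2 remove [pntw,jny] add [qmnc,gynba,iuaqb] -> 15 lines: cbt jrdij xrsgi qmnc gynba iuaqb xjuac yrh mfkcf wony qzy gdym yuz fogpo axogn
Hunk 2: at line 12 remove [yuz,fogpo] add [mxiqy] -> 14 lines: cbt jrdij xrsgi qmnc gynba iuaqb xjuac yrh mfkcf wony qzy gdym mxiqy axogn
Hunk 3: at line 9 remove [qzy,gdym] add [udcql,wkvbm] -> 14 lines: cbt jrdij xrsgi qmnc gynba iuaqb xjuac yrh mfkcf wony udcql wkvbm mxiqy axogn
Hunk 4: at line 3 remove [gynba,iuaqb,xjuac] add [oadrz,wnak] -> 13 lines: cbt jrdij xrsgi qmnc oadrz wnak yrh mfkcf wony udcql wkvbm mxiqy axogn
Hunk 5: at line 5 remove [yrh] add [oaye,ojdn] -> 14 lines: cbt jrdij xrsgi qmnc oadrz wnak oaye ojdn mfkcf wony udcql wkvbm mxiqy axogn
Hunk 6: at line 6 remove [oaye,ojdn] add [rdz,yom] -> 14 lines: cbt jrdij xrsgi qmnc oadrz wnak rdz yom mfkcf wony udcql wkvbm mxiqy axogn
Final line 5: oadrz

Answer: oadrz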